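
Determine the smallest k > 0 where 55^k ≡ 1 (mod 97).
32

97 is prime, so ord(55) divides φ(97) = 96.
Divisors of 96: 1, 2, 3, 4, 6, 8, 12, 16, 24, 32, 48, 96.
Repeated squaring: 55^1 ≡ 55, 55^2 ≡ 18, 55^4 ≡ 33, 55^8 ≡ 22, 55^16 ≡ 96, 55^32 ≡ 1, 55^64 ≡ 1 (mod 97).
Test 55^d mod 97 for each divisor d in increasing order:
55^1 ≡ 55
55^2 ≡ 18
55^3 = 55^2·55^1 ≡ 20
55^4 ≡ 33
55^6 = 55^4·55^2 ≡ 12
55^8 ≡ 22
55^12 = 55^8·55^4 ≡ 47
55^16 ≡ 96
55^24 = 55^16·55^8 ≡ 75
55^32 ≡ 1  ← first divisor giving 1
The order is 32.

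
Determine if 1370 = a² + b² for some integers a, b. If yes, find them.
1² + 37² (a=1, b=37)

Factorization: 1370 = 2 × 5 × 137
By Fermat: n is sum of two squares iff every prime p ≡ 3 (mod 4) appears to even power.
All primes ≡ 3 (mod 4) appear to even power.
Search a = 0, 1, 2, … for 1370 - a² a perfect square: first hit at a = 1: 1370 - 1 = 1369 = 37².
1370 = 1² + 37² = 1 + 1369 ✓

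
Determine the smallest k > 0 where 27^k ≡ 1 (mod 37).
6

37 is prime, so ord(27) divides φ(37) = 36.
Divisors of 36: 1, 2, 3, 4, 6, 9, 12, 18, 36.
Repeated squaring: 27^1 ≡ 27, 27^2 ≡ 26, 27^4 ≡ 10, 27^8 ≡ 26, 27^16 ≡ 10, 27^32 ≡ 26 (mod 37).
Test 27^d mod 37 for each divisor d in increasing order:
27^1 ≡ 27
27^2 ≡ 26
27^3 = 27^2·27^1 ≡ 36
27^4 ≡ 10
27^6 = 27^4·27^2 ≡ 1  ← first divisor giving 1
The order is 6.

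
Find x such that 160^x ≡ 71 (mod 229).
46

Baby-step giant-step with step n = ⌈√229⌉ = 16.
Baby steps 160^j mod 229 (j:value) for j=0..15: 0:1, 1:160, 2:181, 3:106, 4:14, 5:179, 6:15, 7:110, 8:196, 9:216, 10:210, 11:166, 12:225, 13:47, 14:192, 15:34.
Giant-step multiplier: 160^(-16) ≡ 160^(228-16) = 160^212 ≡ 184 (mod 229).
Giant steps γ_i = 71·184^i mod 229: γ_0=71, γ_1=11, γ_2=192 (in table at j=14).
x = i·n + j = 2·16 + 14 = 46.
Check: 160^46 ≡ 71 (mod 229).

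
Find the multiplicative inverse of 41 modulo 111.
65

gcd(41, 111) = 1, so the inverse exists.
Extended Euclidean algorithm on (111, 41):
111 = 2 × 41 + 29  ⟹  29 = (1)·111 + (-2)·41
41 = 1 × 29 + 12  ⟹  12 = (-1)·111 + (3)·41
29 = 2 × 12 + 5  ⟹  5 = (3)·111 + (-8)·41
12 = 2 × 5 + 2  ⟹  2 = (-7)·111 + (19)·41
5 = 2 × 2 + 1  ⟹  1 = (17)·111 + (-46)·41
So (-46)·41 ≡ 1 (mod 111), i.e. 41^(-1) ≡ -46 ≡ 65 (mod 111).
Check: 41 × 65 = 2665 ≡ 1 (mod 111)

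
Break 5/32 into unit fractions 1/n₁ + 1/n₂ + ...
1/7 + 1/75 + 1/16800

Greedy algorithm:
5/32: ceiling(32/5) = 7, use 1/7
3/224: ceiling(224/3) = 75, use 1/75
1/16800: ceiling(16800/1) = 16800, use 1/16800
Result: 5/32 = 1/7 + 1/75 + 1/16800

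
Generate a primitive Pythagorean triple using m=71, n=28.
(4257, 3976, 5825)

Euclid's formula: a = m² - n², b = 2mn, c = m² + n²
m = 71, n = 28
a = 71² - 28² = 5041 - 784 = 4257
b = 2 × 71 × 28 = 3976
c = 71² + 28² = 5041 + 784 = 5825
Verification: 4257² + 3976² = 18122049 + 15808576 = 33930625 = 5825² ✓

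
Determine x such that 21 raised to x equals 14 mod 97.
13

Baby-step giant-step with step n = ⌈√97⌉ = 10.
Baby steps 21^j mod 97 (j:value) for j=0..9: 0:1, 1:21, 2:53, 3:46, 4:93, 5:13, 6:79, 7:10, 8:16, 9:45.
Giant-step multiplier: 21^(-10) ≡ 21^(96-10) = 21^86 ≡ 31 (mod 97).
Giant steps γ_i = 14·31^i mod 97: γ_0=14, γ_1=46 (in table at j=3).
x = i·n + j = 1·10 + 3 = 13.
Check: 21^13 ≡ 14 (mod 97).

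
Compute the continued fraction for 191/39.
[4; 1, 8, 1, 3]

Euclidean algorithm steps:
191 = 4 × 39 + 35
39 = 1 × 35 + 4
35 = 8 × 4 + 3
4 = 1 × 3 + 1
3 = 3 × 1 + 0
Continued fraction: [4; 1, 8, 1, 3]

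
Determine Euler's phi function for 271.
270

271 = 271
φ(n) = n × ∏(1 - 1/p) for each prime p dividing n
φ(271) = 271 × (1 - 1/271) = 270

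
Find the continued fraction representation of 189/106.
[1; 1, 3, 1, 1, 1, 1, 4]

Euclidean algorithm steps:
189 = 1 × 106 + 83
106 = 1 × 83 + 23
83 = 3 × 23 + 14
23 = 1 × 14 + 9
14 = 1 × 9 + 5
9 = 1 × 5 + 4
5 = 1 × 4 + 1
4 = 4 × 1 + 0
Continued fraction: [1; 1, 3, 1, 1, 1, 1, 4]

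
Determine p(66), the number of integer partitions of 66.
2323520

p(n) counts ways to write n as a sum of positive integers (order ignored).
Euler's pentagonal recurrence: p(k) = p(k-1) + p(k-2) - p(k-5) - p(k-7) + p(k-12) + p(k-15) - ... (offsets j(3j∓1)/2, signs ++--, p(0)=1, p(<0)=0).
DP table for k = 0..65: p(0)=1, p(1)=1, p(2)=2, p(3)=3, p(4)=5, p(5)=7, p(6)=11, p(7)=15, p(8)=22, p(9)=30, p(10)=42, p(11)=56, p(12)=77, p(13)=101, p(14)=135, p(15)=176, p(16)=231, p(17)=297, p(18)=385, p(19)=490, p(20)=627, p(21)=792, p(22)=1002, p(23)=1255, p(24)=1575, p(25)=1958, p(26)=2436, p(27)=3010, p(28)=3718, p(29)=4565, p(30)=5604, p(31)=6842, p(32)=8349, p(33)=10143, p(34)=12310, p(35)=14883, p(36)=17977, p(37)=21637, p(38)=26015, p(39)=31185, p(40)=37338, p(41)=44583, p(42)=53174, p(43)=63261, p(44)=75175, p(45)=89134, p(46)=105558, p(47)=124754, p(48)=147273, p(49)=173525, p(50)=204226, p(51)=239943, p(52)=281589, p(53)=329931, p(54)=386155, p(55)=451276, p(56)=526823, p(57)=614154, p(58)=715220, p(59)=831820, p(60)=966467, p(61)=1121505, p(62)=1300156, p(63)=1505499, p(64)=1741630, p(65)=2012558.
Final step: p(66) = p(65) + p(64) - p(61) - p(59) + p(54) + p(51) - p(44) - p(40) + p(31) + p(26) - p(15) - p(9)
= 2012558 + 1741630 - 1121505 - 831820 + 386155 + 239943 - 75175 - 37338 + 6842 + 2436 - 176 - 30
= 2323520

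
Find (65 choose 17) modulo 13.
0

Using Lucas' theorem:
Write n=65 and k=17 in base 13:
n in base 13: [5, 0]
k in base 13: [1, 4]
C(65,17) mod 13 = ∏ C(n_i, k_i) mod 13
Digit binomials (mod 13): C(5,1) = 5; C(0,4) = 0 (k_i > n_i)
Product: 5 × 0 = 0 ≡ 0 (mod 13)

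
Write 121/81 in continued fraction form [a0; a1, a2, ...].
[1; 2, 40]

Euclidean algorithm steps:
121 = 1 × 81 + 40
81 = 2 × 40 + 1
40 = 40 × 1 + 0
Continued fraction: [1; 2, 40]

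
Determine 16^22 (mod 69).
1

Repeated squaring. Binary of 22 = 10110.
16^1 ≡ 16 (mod 69); 16^2 ≡ 49 (mod 69); 16^4 ≡ 55 (mod 69); 16^8 ≡ 58 (mod 69); 16^16 ≡ 52 (mod 69)
16^22 = 16^2 × 16^4 × 16^16 ≡ 1 (mod 69)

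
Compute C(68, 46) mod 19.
1

Using Lucas' theorem:
Write n=68 and k=46 in base 19:
n in base 19: [3, 11]
k in base 19: [2, 8]
C(68,46) mod 19 = ∏ C(n_i, k_i) mod 19
Digit binomials (mod 19): C(3,2) = 3; C(11,8) = 165 ≡ 13
Product: 3 × 13 = 39 ≡ 1 (mod 19)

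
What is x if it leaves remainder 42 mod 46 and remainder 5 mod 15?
410

Using Chinese Remainder Theorem:
M = 46 × 15 = 690
M1 = 15, M2 = 46
y1 = 15^(-1) mod 46 = 43
y2 = 46^(-1) mod 15 = 1
x = (42×15×43 + 5×46×1) mod 690 = 410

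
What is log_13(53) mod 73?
7

Baby-step giant-step with step n = ⌈√73⌉ = 9.
Baby steps 13^j mod 73 (j:value) for j=0..8: 0:1, 1:13, 2:23, 3:7, 4:18, 5:15, 6:49, 7:53, 8:32.
h = 53 is already in the table at j=7, so x = 7.
Check: 13^7 ≡ 53 (mod 73).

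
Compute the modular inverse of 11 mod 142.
13

gcd(11, 142) = 1, so the inverse exists.
Extended Euclidean algorithm on (142, 11):
142 = 12 × 11 + 10  ⟹  10 = (1)·142 + (-12)·11
11 = 1 × 10 + 1  ⟹  1 = (-1)·142 + (13)·11
So (13)·11 ≡ 1 (mod 142), i.e. 11^(-1) ≡ 13 (mod 142).
Check: 11 × 13 = 143 ≡ 1 (mod 142)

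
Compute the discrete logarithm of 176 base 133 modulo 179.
61

Baby-step giant-step with step n = ⌈√179⌉ = 14.
Baby steps 133^j mod 179 (j:value) for j=0..13: 0:1, 1:133, 2:147, 3:40, 4:129, 5:152, 6:168, 7:148, 8:173, 9:97, 10:13, 11:118, 12:121, 13:162.
Giant-step multiplier: 133^(-14) ≡ 133^(178-14) = 133^164 ≡ 19 (mod 179).
Giant steps γ_i = 176·19^i mod 179: γ_0=176, γ_1=122, γ_2=170, γ_3=8, γ_4=152 (in table at j=5).
x = i·n + j = 4·14 + 5 = 61.
Check: 133^61 ≡ 176 (mod 179).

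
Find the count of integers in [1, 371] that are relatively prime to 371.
312

371 = 7 × 53
φ(n) = n × ∏(1 - 1/p) for each prime p dividing n
φ(371) = 371 × (1 - 1/7) × (1 - 1/53) = 312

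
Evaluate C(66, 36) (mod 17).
9

Using Lucas' theorem:
Write n=66 and k=36 in base 17:
n in base 17: [3, 15]
k in base 17: [2, 2]
C(66,36) mod 17 = ∏ C(n_i, k_i) mod 17
Digit binomials (mod 17): C(3,2) = 3; C(15,2) = 105 ≡ 3
Product: 3 × 3 = 9 ≡ 9 (mod 17)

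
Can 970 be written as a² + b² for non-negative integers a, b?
3² + 31² (a=3, b=31)

Factorization: 970 = 2 × 5 × 97
By Fermat: n is sum of two squares iff every prime p ≡ 3 (mod 4) appears to even power.
All primes ≡ 3 (mod 4) appear to even power.
Search a = 0, 1, 2, … for 970 - a² a perfect square: first hit at a = 3: 970 - 9 = 961 = 31².
970 = 3² + 31² = 9 + 961 ✓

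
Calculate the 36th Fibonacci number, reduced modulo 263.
105

Matrix identity: Q^n = [[F_(n+1), F_n], [F_n, F_(n-1)]] with Q = [[1,1],[1,0]].
n = 36 = 100100₂. Square-and-multiply, entries mod 263:
Q^1 = [[1,1],[1,0]]
Q^2 = (Q^1)² = [[2,1],[1,1]]
Q^4 = (Q^2)² = [[5,3],[3,2]]
Q^9 = (Q^4)²·Q = [[55,34],[34,21]]
Q^18 = (Q^9)² = [[236,217],[217,19]]
Q^36 = (Q^18)² = [[215,105],[105,110]]
F_36 mod 263 = Q^36[0][1] = 105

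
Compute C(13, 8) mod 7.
6

Using Lucas' theorem:
Write n=13 and k=8 in base 7:
n in base 7: [1, 6]
k in base 7: [1, 1]
C(13,8) mod 7 = ∏ C(n_i, k_i) mod 7
Digit binomials (mod 7): C(1,1) = 1; C(6,1) = 6
Product: 1 × 6 = 6 ≡ 6 (mod 7)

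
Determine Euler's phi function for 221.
192

221 = 13 × 17
φ(n) = n × ∏(1 - 1/p) for each prime p dividing n
φ(221) = 221 × (1 - 1/13) × (1 - 1/17) = 192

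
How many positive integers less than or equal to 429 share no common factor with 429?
240

429 = 3 × 11 × 13
φ(n) = n × ∏(1 - 1/p) for each prime p dividing n
φ(429) = 429 × (1 - 1/3) × (1 - 1/11) × (1 - 1/13) = 240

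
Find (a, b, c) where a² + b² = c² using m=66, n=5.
(4331, 660, 4381)

Euclid's formula: a = m² - n², b = 2mn, c = m² + n²
m = 66, n = 5
a = 66² - 5² = 4356 - 25 = 4331
b = 2 × 66 × 5 = 660
c = 66² + 5² = 4356 + 25 = 4381
Verification: 4331² + 660² = 18757561 + 435600 = 19193161 = 4381² ✓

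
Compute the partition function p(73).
6185689

p(n) counts ways to write n as a sum of positive integers (order ignored).
Euler's pentagonal recurrence: p(k) = p(k-1) + p(k-2) - p(k-5) - p(k-7) + p(k-12) + p(k-15) - ... (offsets j(3j∓1)/2, signs ++--, p(0)=1, p(<0)=0).
DP table for k = 0..72: p(0)=1, p(1)=1, p(2)=2, p(3)=3, p(4)=5, p(5)=7, p(6)=11, p(7)=15, p(8)=22, p(9)=30, p(10)=42, p(11)=56, p(12)=77, p(13)=101, p(14)=135, p(15)=176, p(16)=231, p(17)=297, p(18)=385, p(19)=490, p(20)=627, p(21)=792, p(22)=1002, p(23)=1255, p(24)=1575, p(25)=1958, p(26)=2436, p(27)=3010, p(28)=3718, p(29)=4565, p(30)=5604, p(31)=6842, p(32)=8349, p(33)=10143, p(34)=12310, p(35)=14883, p(36)=17977, p(37)=21637, p(38)=26015, p(39)=31185, p(40)=37338, p(41)=44583, p(42)=53174, p(43)=63261, p(44)=75175, p(45)=89134, p(46)=105558, p(47)=124754, p(48)=147273, p(49)=173525, p(50)=204226, p(51)=239943, p(52)=281589, p(53)=329931, p(54)=386155, p(55)=451276, p(56)=526823, p(57)=614154, p(58)=715220, p(59)=831820, p(60)=966467, p(61)=1121505, p(62)=1300156, p(63)=1505499, p(64)=1741630, p(65)=2012558, p(66)=2323520, p(67)=2679689, p(68)=3087735, p(69)=3554345, p(70)=4087968, p(71)=4697205, p(72)=5392783.
Final step: p(73) = p(72) + p(71) - p(68) - p(66) + p(61) + p(58) - p(51) - p(47) + p(38) + p(33) - p(22) - p(16) + p(3)
= 5392783 + 4697205 - 3087735 - 2323520 + 1121505 + 715220 - 239943 - 124754 + 26015 + 10143 - 1002 - 231 + 3
= 6185689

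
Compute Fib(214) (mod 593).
97

Matrix identity: Q^n = [[F_(n+1), F_n], [F_n, F_(n-1)]] with Q = [[1,1],[1,0]].
n = 214 = 11010110₂. Square-and-multiply, entries mod 593:
Q^1 = [[1,1],[1,0]]
Q^3 = (Q^1)²·Q = [[3,2],[2,1]]
Q^6 = (Q^3)² = [[13,8],[8,5]]
Q^13 = (Q^6)²·Q = [[377,233],[233,144]]
Q^26 = (Q^13)² = [[135,421],[421,307]]
Q^53 = (Q^26)²·Q = [[249,369],[369,473]]
Q^107 = (Q^53)²·Q = [[261,100],[100,161]]
Q^214 = (Q^107)² = [[438,97],[97,341]]
F_214 mod 593 = Q^214[0][1] = 97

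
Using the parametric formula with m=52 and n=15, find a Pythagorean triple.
(2479, 1560, 2929)

Euclid's formula: a = m² - n², b = 2mn, c = m² + n²
m = 52, n = 15
a = 52² - 15² = 2704 - 225 = 2479
b = 2 × 52 × 15 = 1560
c = 52² + 15² = 2704 + 225 = 2929
Verification: 2479² + 1560² = 6145441 + 2433600 = 8579041 = 2929² ✓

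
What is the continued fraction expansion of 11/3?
[3; 1, 2]

Euclidean algorithm steps:
11 = 3 × 3 + 2
3 = 1 × 2 + 1
2 = 2 × 1 + 0
Continued fraction: [3; 1, 2]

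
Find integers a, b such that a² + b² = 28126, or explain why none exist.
Not possible

Factorization: 28126 = 2 × 7^3 × 41
By Fermat: n is sum of two squares iff every prime p ≡ 3 (mod 4) appears to even power.
Prime(s) ≡ 3 (mod 4) with odd exponent: [(7, 3)]
Therefore 28126 cannot be expressed as a² + b².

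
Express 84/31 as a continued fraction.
[2; 1, 2, 2, 4]

Euclidean algorithm steps:
84 = 2 × 31 + 22
31 = 1 × 22 + 9
22 = 2 × 9 + 4
9 = 2 × 4 + 1
4 = 4 × 1 + 0
Continued fraction: [2; 1, 2, 2, 4]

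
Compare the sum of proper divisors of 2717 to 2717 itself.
deficient

Proper divisors of 2717: sum = 1 + 11 + 13 + 19 + 143 + 209 + 247 = 643
Since 643 < 2717, 2717 is deficient.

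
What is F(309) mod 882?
614

Matrix identity: Q^n = [[F_(n+1), F_n], [F_n, F_(n-1)]] with Q = [[1,1],[1,0]].
n = 309 = 100110101₂. Square-and-multiply, entries mod 882:
Q^1 = [[1,1],[1,0]]
Q^2 = (Q^1)² = [[2,1],[1,1]]
Q^4 = (Q^2)² = [[5,3],[3,2]]
Q^9 = (Q^4)²·Q = [[55,34],[34,21]]
Q^19 = (Q^9)²·Q = [[591,653],[653,820]]
Q^38 = (Q^19)² = [[412,575],[575,719]]
Q^77 = (Q^38)²·Q = [[566,275],[275,291]]
Q^154 = (Q^77)² = [[845,181],[181,664]]
Q^309 = (Q^154)²·Q = [[323,614],[614,591]]
F_309 mod 882 = Q^309[0][1] = 614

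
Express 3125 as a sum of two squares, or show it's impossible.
10² + 55² (a=10, b=55)

Factorization: 3125 = 5^5
By Fermat: n is sum of two squares iff every prime p ≡ 3 (mod 4) appears to even power.
All primes ≡ 3 (mod 4) appear to even power.
Search a = 0, 1, 2, … for 3125 - a² a perfect square: first hit at a = 10: 3125 - 100 = 3025 = 55².
3125 = 10² + 55² = 100 + 3025 ✓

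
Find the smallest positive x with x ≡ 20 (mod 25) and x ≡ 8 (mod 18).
170

Using Chinese Remainder Theorem:
M = 25 × 18 = 450
M1 = 18, M2 = 25
y1 = 18^(-1) mod 25 = 7
y2 = 25^(-1) mod 18 = 13
x = (20×18×7 + 8×25×13) mod 450 = 170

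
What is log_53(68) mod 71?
27

Baby-step giant-step with step n = ⌈√71⌉ = 9.
Baby steps 53^j mod 71 (j:value) for j=0..8: 0:1, 1:53, 2:40, 3:61, 4:38, 5:26, 6:29, 7:46, 8:24.
Giant-step multiplier: 53^(-9) ≡ 53^(70-9) = 53^61 ≡ 59 (mod 71).
Giant steps γ_i = 68·59^i mod 71: γ_0=68, γ_1=36, γ_2=65, γ_3=1 (in table at j=0).
x = i·n + j = 3·9 + 0 = 27.
Check: 53^27 ≡ 68 (mod 71).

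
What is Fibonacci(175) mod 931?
575

Matrix identity: Q^n = [[F_(n+1), F_n], [F_n, F_(n-1)]] with Q = [[1,1],[1,0]].
n = 175 = 10101111₂. Square-and-multiply, entries mod 931:
Q^1 = [[1,1],[1,0]]
Q^2 = (Q^1)² = [[2,1],[1,1]]
Q^5 = (Q^2)²·Q = [[8,5],[5,3]]
Q^10 = (Q^5)² = [[89,55],[55,34]]
Q^21 = (Q^10)²·Q = [[22,705],[705,248]]
Q^43 = (Q^21)²·Q = [[781,355],[355,426]]
Q^87 = (Q^43)²·Q = [[721,496],[496,225]]
Q^175 = (Q^87)²·Q = [[567,575],[575,923]]
F_175 mod 931 = Q^175[0][1] = 575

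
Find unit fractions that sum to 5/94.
1/19 + 1/1786

Greedy algorithm:
5/94: ceiling(94/5) = 19, use 1/19
1/1786: ceiling(1786/1) = 1786, use 1/1786
Result: 5/94 = 1/19 + 1/1786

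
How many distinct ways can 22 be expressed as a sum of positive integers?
1002

p(n) counts ways to write n as a sum of positive integers (order ignored).
Euler's pentagonal recurrence: p(k) = p(k-1) + p(k-2) - p(k-5) - p(k-7) + p(k-12) + p(k-15) - ... (offsets j(3j∓1)/2, signs ++--, p(0)=1, p(<0)=0).
DP table for k = 0..21: p(0)=1, p(1)=1, p(2)=2, p(3)=3, p(4)=5, p(5)=7, p(6)=11, p(7)=15, p(8)=22, p(9)=30, p(10)=42, p(11)=56, p(12)=77, p(13)=101, p(14)=135, p(15)=176, p(16)=231, p(17)=297, p(18)=385, p(19)=490, p(20)=627, p(21)=792.
Final step: p(22) = p(21) + p(20) - p(17) - p(15) + p(10) + p(7) - p(0)
= 792 + 627 - 297 - 176 + 42 + 15 - 1
= 1002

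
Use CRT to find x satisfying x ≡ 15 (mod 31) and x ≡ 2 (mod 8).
170

Using Chinese Remainder Theorem:
M = 31 × 8 = 248
M1 = 8, M2 = 31
y1 = 8^(-1) mod 31 = 4
y2 = 31^(-1) mod 8 = 7
x = (15×8×4 + 2×31×7) mod 248 = 170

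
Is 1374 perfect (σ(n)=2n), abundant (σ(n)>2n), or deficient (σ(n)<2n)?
abundant

Proper divisors of 1374: sum = 1 + 2 + 3 + 6 + 229 + 458 + 687 = 1386
Since 1386 > 1374, 1374 is abundant.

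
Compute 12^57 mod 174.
12

Repeated squaring. Binary of 57 = 111001.
12^1 ≡ 12 (mod 174); 12^2 ≡ 144 (mod 174); 12^4 ≡ 30 (mod 174); 12^8 ≡ 30 (mod 174); 12^16 ≡ 30 (mod 174); 12^32 ≡ 30 (mod 174)
12^57 = 12^1 × 12^8 × 12^16 × 12^32 ≡ 12 (mod 174)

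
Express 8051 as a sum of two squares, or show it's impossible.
Not possible

Factorization: 8051 = 83 × 97
By Fermat: n is sum of two squares iff every prime p ≡ 3 (mod 4) appears to even power.
Prime(s) ≡ 3 (mod 4) with odd exponent: [(83, 1)]
Therefore 8051 cannot be expressed as a² + b².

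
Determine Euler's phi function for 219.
144

219 = 3 × 73
φ(n) = n × ∏(1 - 1/p) for each prime p dividing n
φ(219) = 219 × (1 - 1/3) × (1 - 1/73) = 144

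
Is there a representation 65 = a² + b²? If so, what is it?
1² + 8² (a=1, b=8)

Factorization: 65 = 5 × 13
By Fermat: n is sum of two squares iff every prime p ≡ 3 (mod 4) appears to even power.
All primes ≡ 3 (mod 4) appear to even power.
Search a = 0, 1, 2, … for 65 - a² a perfect square: first hit at a = 1: 65 - 1 = 64 = 8².
65 = 1² + 8² = 1 + 64 ✓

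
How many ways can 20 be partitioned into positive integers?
627

p(n) counts ways to write n as a sum of positive integers (order ignored).
Euler's pentagonal recurrence: p(k) = p(k-1) + p(k-2) - p(k-5) - p(k-7) + p(k-12) + p(k-15) - ... (offsets j(3j∓1)/2, signs ++--, p(0)=1, p(<0)=0).
DP table for k = 0..19: p(0)=1, p(1)=1, p(2)=2, p(3)=3, p(4)=5, p(5)=7, p(6)=11, p(7)=15, p(8)=22, p(9)=30, p(10)=42, p(11)=56, p(12)=77, p(13)=101, p(14)=135, p(15)=176, p(16)=231, p(17)=297, p(18)=385, p(19)=490.
Final step: p(20) = p(19) + p(18) - p(15) - p(13) + p(8) + p(5)
= 490 + 385 - 176 - 101 + 22 + 7
= 627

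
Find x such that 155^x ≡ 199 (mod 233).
57

Baby-step giant-step with step n = ⌈√233⌉ = 16.
Baby steps 155^j mod 233 (j:value) for j=0..15: 0:1, 1:155, 2:26, 3:69, 4:210, 5:163, 6:101, 7:44, 8:63, 9:212, 10:7, 11:153, 12:182, 13:17, 14:72, 15:209.
Giant-step multiplier: 155^(-16) ≡ 155^(232-16) = 155^216 ≡ 204 (mod 233).
Giant steps γ_i = 199·204^i mod 233: γ_0=199, γ_1=54, γ_2=65, γ_3=212 (in table at j=9).
x = i·n + j = 3·16 + 9 = 57.
Check: 155^57 ≡ 199 (mod 233).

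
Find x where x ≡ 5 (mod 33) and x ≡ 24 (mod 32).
632

Using Chinese Remainder Theorem:
M = 33 × 32 = 1056
M1 = 32, M2 = 33
y1 = 32^(-1) mod 33 = 32
y2 = 33^(-1) mod 32 = 1
x = (5×32×32 + 24×33×1) mod 1056 = 632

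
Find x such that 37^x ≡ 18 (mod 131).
105

Baby-step giant-step with step n = ⌈√131⌉ = 12.
Baby steps 37^j mod 131 (j:value) for j=0..11: 0:1, 1:37, 2:59, 3:87, 4:75, 5:24, 6:102, 7:106, 8:123, 9:97, 10:52, 11:90.
Giant-step multiplier: 37^(-12) ≡ 37^(130-12) = 37^118 ≡ 81 (mod 131).
Giant steps γ_i = 18·81^i mod 131: γ_0=18, γ_1=17, γ_2=67, γ_3=56, γ_4=82, γ_5=92, γ_6=116, γ_7=95, γ_8=97 (in table at j=9).
x = i·n + j = 8·12 + 9 = 105.
Check: 37^105 ≡ 18 (mod 131).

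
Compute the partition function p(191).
1820701100652

p(n) counts ways to write n as a sum of positive integers (order ignored).
Euler's pentagonal recurrence: p(k) = p(k-1) + p(k-2) - p(k-5) - p(k-7) + p(k-12) + p(k-15) - ... (offsets j(3j∓1)/2, signs ++--, p(0)=1, p(<0)=0).
DP table for k = 0..190: p(0)=1, p(1)=1, p(2)=2, p(3)=3, p(4)=5, p(5)=7, p(6)=11, p(7)=15, p(8)=22, p(9)=30, p(10)=42, p(11)=56, p(12)=77, p(13)=101, p(14)=135, p(15)=176, p(16)=231, p(17)=297, p(18)=385, p(19)=490, p(20)=627, p(21)=792, p(22)=1002, p(23)=1255, p(24)=1575, p(25)=1958, p(26)=2436, p(27)=3010, p(28)=3718, p(29)=4565, p(30)=5604, p(31)=6842, p(32)=8349, p(33)=10143, p(34)=12310, p(35)=14883, p(36)=17977, p(37)=21637, p(38)=26015, p(39)=31185, p(40)=37338, p(41)=44583, p(42)=53174, p(43)=63261, p(44)=75175, p(45)=89134, p(46)=105558, p(47)=124754, p(48)=147273, p(49)=173525, p(50)=204226, p(51)=239943, p(52)=281589, p(53)=329931, p(54)=386155, p(55)=451276, p(56)=526823, p(57)=614154, p(58)=715220, p(59)=831820, p(60)=966467, p(61)=1121505, p(62)=1300156, p(63)=1505499, p(64)=1741630, p(65)=2012558, p(66)=2323520, p(67)=2679689, p(68)=3087735, p(69)=3554345, p(70)=4087968, p(71)=4697205, p(72)=5392783, p(73)=6185689, p(74)=7089500, p(75)=8118264, p(76)=9289091, p(77)=10619863, p(78)=12132164, p(79)=13848650, p(80)=15796476, p(81)=18004327, p(82)=20506255, p(83)=23338469, p(84)=26543660, p(85)=30167357, p(86)=34262962, p(87)=38887673, p(88)=44108109, p(89)=49995925, p(90)=56634173, p(91)=64112359, p(92)=72533807, p(93)=82010177, p(94)=92669720, p(95)=104651419, p(96)=118114304, p(97)=133230930, p(98)=150198136, p(99)=169229875, p(100)=190569292, p(101)=214481126, p(102)=241265379, p(103)=271248950, p(104)=304801365, p(105)=342325709, p(106)=384276336, p(107)=431149389, p(108)=483502844, p(109)=541946240, p(110)=607163746, p(111)=679903203, p(112)=761002156, p(113)=851376628, p(114)=952050665, p(115)=1064144451, p(116)=1188908248, p(117)=1327710076, p(118)=1482074143, p(119)=1653668665, p(120)=1844349560, p(121)=2056148051, p(122)=2291320912, p(123)=2552338241, p(124)=2841940500, p(125)=3163127352, p(126)=3519222692, p(127)=3913864295, p(128)=4351078600, p(129)=4835271870, p(130)=5371315400, p(131)=5964539504, p(132)=6620830889, p(133)=7346629512, p(134)=8149040695, p(135)=9035836076, p(136)=10015581680, p(137)=11097645016, p(138)=12292341831, p(139)=13610949895, p(140)=15065878135, p(141)=16670689208, p(142)=18440293320, p(143)=20390982757, p(144)=22540654445, p(145)=24908858009, p(146)=27517052599, p(147)=30388671978, p(148)=33549419497, p(149)=37027355200, p(150)=40853235313, p(151)=45060624582, p(152)=49686288421, p(153)=54770336324, p(154)=60356673280, p(155)=66493182097, p(156)=73232243759, p(157)=80630964769, p(158)=88751778802, p(159)=97662728555, p(160)=107438159466, p(161)=118159068427, p(162)=129913904637, p(163)=142798995930, p(164)=156919475295, p(165)=172389800255, p(166)=189334822579, p(167)=207890420102, p(168)=228204732751, p(169)=250438925115, p(170)=274768617130, p(171)=301384802048, p(172)=330495499613, p(173)=362326859895, p(174)=397125074750, p(175)=435157697830, p(176)=476715857290, p(177)=522115831195, p(178)=571701605655, p(179)=625846753120, p(180)=684957390936, p(181)=749474411781, p(182)=819876908323, p(183)=896684817527, p(184)=980462880430, p(185)=1071823774337, p(186)=1171432692373, p(187)=1280011042268, p(188)=1398341745571, p(189)=1527273599625, p(190)=1667727404093.
Final step: p(191) = p(190) + p(189) - p(186) - p(184) + p(179) + p(176) - p(169) - p(165) + p(156) + p(151) - p(140) - p(134) + p(121) + p(114) - p(99) - p(91) + p(74) + p(65) - p(46) - p(36) + p(15) + p(4)
= 1667727404093 + 1527273599625 - 1171432692373 - 980462880430 + 625846753120 + 476715857290 - 250438925115 - 172389800255 + 73232243759 + 45060624582 - 15065878135 - 8149040695 + 2056148051 + 952050665 - 169229875 - 64112359 + 7089500 + 2012558 - 105558 - 17977 + 176 + 5
= 1820701100652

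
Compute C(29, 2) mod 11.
10

Using Lucas' theorem:
Write n=29 and k=2 in base 11:
n in base 11: [2, 7]
k in base 11: [0, 2]
C(29,2) mod 11 = ∏ C(n_i, k_i) mod 11
Digit binomials (mod 11): C(2,0) = 1; C(7,2) = 21 ≡ 10
Product: 1 × 10 = 10 ≡ 10 (mod 11)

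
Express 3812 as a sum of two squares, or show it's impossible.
26² + 56² (a=26, b=56)

Factorization: 3812 = 2^2 × 953
By Fermat: n is sum of two squares iff every prime p ≡ 3 (mod 4) appears to even power.
All primes ≡ 3 (mod 4) appear to even power.
Search a = 0, 1, 2, … for 3812 - a² a perfect square: first hit at a = 26: 3812 - 676 = 3136 = 56².
3812 = 26² + 56² = 676 + 3136 ✓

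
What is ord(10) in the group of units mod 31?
15

31 is prime, so ord(10) divides φ(31) = 30.
Divisors of 30: 1, 2, 3, 5, 6, 10, 15, 30.
Repeated squaring: 10^1 ≡ 10, 10^2 ≡ 7, 10^4 ≡ 18, 10^8 ≡ 14, 10^16 ≡ 10 (mod 31).
Test 10^d mod 31 for each divisor d in increasing order:
10^1 ≡ 10
10^2 ≡ 7
10^3 = 10^2·10^1 ≡ 8
10^5 = 10^4·10^1 ≡ 25
10^6 = 10^4·10^2 ≡ 2
10^10 = 10^8·10^2 ≡ 5
10^15 = 10^8·10^4·10^2·10^1 ≡ 1  ← first divisor giving 1
The order is 15.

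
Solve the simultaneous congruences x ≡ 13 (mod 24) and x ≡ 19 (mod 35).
229

Using Chinese Remainder Theorem:
M = 24 × 35 = 840
M1 = 35, M2 = 24
y1 = 35^(-1) mod 24 = 11
y2 = 24^(-1) mod 35 = 19
x = (13×35×11 + 19×24×19) mod 840 = 229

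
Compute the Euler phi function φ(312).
96

312 = 2^3 × 3 × 13
φ(n) = n × ∏(1 - 1/p) for each prime p dividing n
φ(312) = 312 × (1 - 1/2) × (1 - 1/3) × (1 - 1/13) = 96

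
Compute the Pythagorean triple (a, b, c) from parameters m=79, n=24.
(5665, 3792, 6817)

Euclid's formula: a = m² - n², b = 2mn, c = m² + n²
m = 79, n = 24
a = 79² - 24² = 6241 - 576 = 5665
b = 2 × 79 × 24 = 3792
c = 79² + 24² = 6241 + 576 = 6817
Verification: 5665² + 3792² = 32092225 + 14379264 = 46471489 = 6817² ✓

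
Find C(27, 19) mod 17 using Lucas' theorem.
11

Using Lucas' theorem:
Write n=27 and k=19 in base 17:
n in base 17: [1, 10]
k in base 17: [1, 2]
C(27,19) mod 17 = ∏ C(n_i, k_i) mod 17
Digit binomials (mod 17): C(1,1) = 1; C(10,2) = 45 ≡ 11
Product: 1 × 11 = 11 ≡ 11 (mod 17)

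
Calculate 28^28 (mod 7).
0

Repeated squaring. Binary of 28 = 11100.
28^1 ≡ 0 (mod 7); 28^2 ≡ 0 (mod 7); 28^4 ≡ 0 (mod 7); 28^8 ≡ 0 (mod 7); 28^16 ≡ 0 (mod 7)
28^28 = 28^4 × 28^8 × 28^16 ≡ 0 (mod 7)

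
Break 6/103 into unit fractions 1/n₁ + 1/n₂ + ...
1/18 + 1/371 + 1/687834

Greedy algorithm:
6/103: ceiling(103/6) = 18, use 1/18
5/1854: ceiling(1854/5) = 371, use 1/371
1/687834: ceiling(687834/1) = 687834, use 1/687834
Result: 6/103 = 1/18 + 1/371 + 1/687834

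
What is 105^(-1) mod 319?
79

gcd(105, 319) = 1, so the inverse exists.
Extended Euclidean algorithm on (319, 105):
319 = 3 × 105 + 4  ⟹  4 = (1)·319 + (-3)·105
105 = 26 × 4 + 1  ⟹  1 = (-26)·319 + (79)·105
So (79)·105 ≡ 1 (mod 319), i.e. 105^(-1) ≡ 79 (mod 319).
Check: 105 × 79 = 8295 ≡ 1 (mod 319)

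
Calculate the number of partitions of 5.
7

p(n) counts ways to write n as a sum of positive integers (order ignored).
Examples: 5; 4 + 1; 3 + 2; 3 + 1 + 1; 2 + 2 + 1; ... (7 total)
p(5) = 7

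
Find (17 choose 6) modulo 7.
0

Using Lucas' theorem:
Write n=17 and k=6 in base 7:
n in base 7: [2, 3]
k in base 7: [0, 6]
C(17,6) mod 7 = ∏ C(n_i, k_i) mod 7
Digit binomials (mod 7): C(2,0) = 1; C(3,6) = 0 (k_i > n_i)
Product: 1 × 0 = 0 ≡ 0 (mod 7)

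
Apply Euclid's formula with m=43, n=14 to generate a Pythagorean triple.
(1653, 1204, 2045)

Euclid's formula: a = m² - n², b = 2mn, c = m² + n²
m = 43, n = 14
a = 43² - 14² = 1849 - 196 = 1653
b = 2 × 43 × 14 = 1204
c = 43² + 14² = 1849 + 196 = 2045
Verification: 1653² + 1204² = 2732409 + 1449616 = 4182025 = 2045² ✓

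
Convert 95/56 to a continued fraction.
[1; 1, 2, 3, 2, 2]

Euclidean algorithm steps:
95 = 1 × 56 + 39
56 = 1 × 39 + 17
39 = 2 × 17 + 5
17 = 3 × 5 + 2
5 = 2 × 2 + 1
2 = 2 × 1 + 0
Continued fraction: [1; 1, 2, 3, 2, 2]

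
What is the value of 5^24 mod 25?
0

Repeated squaring. Binary of 24 = 11000.
5^1 ≡ 5 (mod 25); 5^2 ≡ 0 (mod 25); 5^4 ≡ 0 (mod 25); 5^8 ≡ 0 (mod 25); 5^16 ≡ 0 (mod 25)
5^24 = 5^8 × 5^16 ≡ 0 (mod 25)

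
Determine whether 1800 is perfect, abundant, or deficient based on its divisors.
abundant

Proper divisors of 1800: sum = 1 + 2 + 3 + 4 + 5 + 6 + 8 + 9 + ... + 360 + 450 + 600 + 900 (35 divisors) = 4245
Since 4245 > 1800, 1800 is abundant.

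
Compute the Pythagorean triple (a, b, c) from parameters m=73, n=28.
(4545, 4088, 6113)

Euclid's formula: a = m² - n², b = 2mn, c = m² + n²
m = 73, n = 28
a = 73² - 28² = 5329 - 784 = 4545
b = 2 × 73 × 28 = 4088
c = 73² + 28² = 5329 + 784 = 6113
Verification: 4545² + 4088² = 20657025 + 16711744 = 37368769 = 6113² ✓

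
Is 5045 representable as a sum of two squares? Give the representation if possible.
2² + 71² (a=2, b=71)

Factorization: 5045 = 5 × 1009
By Fermat: n is sum of two squares iff every prime p ≡ 3 (mod 4) appears to even power.
All primes ≡ 3 (mod 4) appear to even power.
Search a = 0, 1, 2, … for 5045 - a² a perfect square: first hit at a = 2: 5045 - 4 = 5041 = 71².
5045 = 2² + 71² = 4 + 5041 ✓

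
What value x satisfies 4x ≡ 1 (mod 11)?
3

gcd(4, 11) = 1, so the inverse exists.
Extended Euclidean algorithm on (11, 4):
11 = 2 × 4 + 3  ⟹  3 = (1)·11 + (-2)·4
4 = 1 × 3 + 1  ⟹  1 = (-1)·11 + (3)·4
So (3)·4 ≡ 1 (mod 11), i.e. 4^(-1) ≡ 3 (mod 11).
Check: 4 × 3 = 12 ≡ 1 (mod 11)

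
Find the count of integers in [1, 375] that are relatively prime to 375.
200

375 = 3 × 5^3
φ(n) = n × ∏(1 - 1/p) for each prime p dividing n
φ(375) = 375 × (1 - 1/3) × (1 - 1/5) = 200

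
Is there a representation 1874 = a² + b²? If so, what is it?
5² + 43² (a=5, b=43)

Factorization: 1874 = 2 × 937
By Fermat: n is sum of two squares iff every prime p ≡ 3 (mod 4) appears to even power.
All primes ≡ 3 (mod 4) appear to even power.
Search a = 0, 1, 2, … for 1874 - a² a perfect square: first hit at a = 5: 1874 - 25 = 1849 = 43².
1874 = 5² + 43² = 25 + 1849 ✓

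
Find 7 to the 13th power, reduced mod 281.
219

Repeated squaring. Binary of 13 = 1101.
7^1 ≡ 7 (mod 281); 7^2 ≡ 49 (mod 281); 7^4 ≡ 153 (mod 281); 7^8 ≡ 86 (mod 281)
7^13 = 7^1 × 7^4 × 7^8 ≡ 219 (mod 281)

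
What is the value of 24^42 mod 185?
11

Repeated squaring. Binary of 42 = 101010.
24^1 ≡ 24 (mod 185); 24^2 ≡ 21 (mod 185); 24^4 ≡ 71 (mod 185); 24^8 ≡ 46 (mod 185); 24^16 ≡ 81 (mod 185); 24^32 ≡ 86 (mod 185)
24^42 = 24^2 × 24^8 × 24^32 ≡ 11 (mod 185)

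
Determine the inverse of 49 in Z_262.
123

gcd(49, 262) = 1, so the inverse exists.
Extended Euclidean algorithm on (262, 49):
262 = 5 × 49 + 17  ⟹  17 = (1)·262 + (-5)·49
49 = 2 × 17 + 15  ⟹  15 = (-2)·262 + (11)·49
17 = 1 × 15 + 2  ⟹  2 = (3)·262 + (-16)·49
15 = 7 × 2 + 1  ⟹  1 = (-23)·262 + (123)·49
So (123)·49 ≡ 1 (mod 262), i.e. 49^(-1) ≡ 123 (mod 262).
Check: 49 × 123 = 6027 ≡ 1 (mod 262)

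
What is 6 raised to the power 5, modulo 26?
2

Repeated squaring. Binary of 5 = 101.
6^1 ≡ 6 (mod 26); 6^2 ≡ 10 (mod 26); 6^4 ≡ 22 (mod 26)
6^5 = 6^1 × 6^4 ≡ 2 (mod 26)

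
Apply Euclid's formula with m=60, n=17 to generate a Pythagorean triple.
(3311, 2040, 3889)

Euclid's formula: a = m² - n², b = 2mn, c = m² + n²
m = 60, n = 17
a = 60² - 17² = 3600 - 289 = 3311
b = 2 × 60 × 17 = 2040
c = 60² + 17² = 3600 + 289 = 3889
Verification: 3311² + 2040² = 10962721 + 4161600 = 15124321 = 3889² ✓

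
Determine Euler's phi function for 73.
72

73 = 73
φ(n) = n × ∏(1 - 1/p) for each prime p dividing n
φ(73) = 73 × (1 - 1/73) = 72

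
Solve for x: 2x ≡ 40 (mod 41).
x ≡ 20 (mod 41)

gcd(2, 41) = 1, which divides 40, so solutions exist.
Find 2^(-1) mod 41 by the extended Euclidean algorithm:
41 = 20 × 2 + 1  ⟹  1 = (1)·41 + (-20)·2
So (-20)·2 ≡ 1 (mod 41), i.e. 2^(-1) ≡ -20 ≡ 21 (mod 41).
x ≡ 21 × 40 = 840 ≡ 20 (mod 41).
Check: 2 × 20 = 40 ≡ 40 (mod 41).
Unique solution: x ≡ 20 (mod 41)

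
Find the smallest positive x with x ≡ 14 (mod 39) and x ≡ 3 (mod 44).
443

Using Chinese Remainder Theorem:
M = 39 × 44 = 1716
M1 = 44, M2 = 39
y1 = 44^(-1) mod 39 = 8
y2 = 39^(-1) mod 44 = 35
x = (14×44×8 + 3×39×35) mod 1716 = 443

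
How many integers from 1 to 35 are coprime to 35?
24

35 = 5 × 7
φ(n) = n × ∏(1 - 1/p) for each prime p dividing n
φ(35) = 35 × (1 - 1/5) × (1 - 1/7) = 24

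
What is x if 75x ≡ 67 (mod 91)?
x ≡ 47 (mod 91)

gcd(75, 91) = 1, which divides 67, so solutions exist.
Find 75^(-1) mod 91 by the extended Euclidean algorithm:
91 = 1 × 75 + 16  ⟹  16 = (1)·91 + (-1)·75
75 = 4 × 16 + 11  ⟹  11 = (-4)·91 + (5)·75
16 = 1 × 11 + 5  ⟹  5 = (5)·91 + (-6)·75
11 = 2 × 5 + 1  ⟹  1 = (-14)·91 + (17)·75
So (17)·75 ≡ 1 (mod 91), i.e. 75^(-1) ≡ 17 (mod 91).
x ≡ 17 × 67 = 1139 ≡ 47 (mod 91).
Check: 75 × 47 = 3525 ≡ 67 (mod 91).
Unique solution: x ≡ 47 (mod 91)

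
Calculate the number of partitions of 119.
1653668665

p(n) counts ways to write n as a sum of positive integers (order ignored).
Euler's pentagonal recurrence: p(k) = p(k-1) + p(k-2) - p(k-5) - p(k-7) + p(k-12) + p(k-15) - ... (offsets j(3j∓1)/2, signs ++--, p(0)=1, p(<0)=0).
DP table for k = 0..118: p(0)=1, p(1)=1, p(2)=2, p(3)=3, p(4)=5, p(5)=7, p(6)=11, p(7)=15, p(8)=22, p(9)=30, p(10)=42, p(11)=56, p(12)=77, p(13)=101, p(14)=135, p(15)=176, p(16)=231, p(17)=297, p(18)=385, p(19)=490, p(20)=627, p(21)=792, p(22)=1002, p(23)=1255, p(24)=1575, p(25)=1958, p(26)=2436, p(27)=3010, p(28)=3718, p(29)=4565, p(30)=5604, p(31)=6842, p(32)=8349, p(33)=10143, p(34)=12310, p(35)=14883, p(36)=17977, p(37)=21637, p(38)=26015, p(39)=31185, p(40)=37338, p(41)=44583, p(42)=53174, p(43)=63261, p(44)=75175, p(45)=89134, p(46)=105558, p(47)=124754, p(48)=147273, p(49)=173525, p(50)=204226, p(51)=239943, p(52)=281589, p(53)=329931, p(54)=386155, p(55)=451276, p(56)=526823, p(57)=614154, p(58)=715220, p(59)=831820, p(60)=966467, p(61)=1121505, p(62)=1300156, p(63)=1505499, p(64)=1741630, p(65)=2012558, p(66)=2323520, p(67)=2679689, p(68)=3087735, p(69)=3554345, p(70)=4087968, p(71)=4697205, p(72)=5392783, p(73)=6185689, p(74)=7089500, p(75)=8118264, p(76)=9289091, p(77)=10619863, p(78)=12132164, p(79)=13848650, p(80)=15796476, p(81)=18004327, p(82)=20506255, p(83)=23338469, p(84)=26543660, p(85)=30167357, p(86)=34262962, p(87)=38887673, p(88)=44108109, p(89)=49995925, p(90)=56634173, p(91)=64112359, p(92)=72533807, p(93)=82010177, p(94)=92669720, p(95)=104651419, p(96)=118114304, p(97)=133230930, p(98)=150198136, p(99)=169229875, p(100)=190569292, p(101)=214481126, p(102)=241265379, p(103)=271248950, p(104)=304801365, p(105)=342325709, p(106)=384276336, p(107)=431149389, p(108)=483502844, p(109)=541946240, p(110)=607163746, p(111)=679903203, p(112)=761002156, p(113)=851376628, p(114)=952050665, p(115)=1064144451, p(116)=1188908248, p(117)=1327710076, p(118)=1482074143.
Final step: p(119) = p(118) + p(117) - p(114) - p(112) + p(107) + p(104) - p(97) - p(93) + p(84) + p(79) - p(68) - p(62) + p(49) + p(42) - p(27) - p(19) + p(2)
= 1482074143 + 1327710076 - 952050665 - 761002156 + 431149389 + 304801365 - 133230930 - 82010177 + 26543660 + 13848650 - 3087735 - 1300156 + 173525 + 53174 - 3010 - 490 + 2
= 1653668665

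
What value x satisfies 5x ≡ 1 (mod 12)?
5

gcd(5, 12) = 1, so the inverse exists.
Extended Euclidean algorithm on (12, 5):
12 = 2 × 5 + 2  ⟹  2 = (1)·12 + (-2)·5
5 = 2 × 2 + 1  ⟹  1 = (-2)·12 + (5)·5
So (5)·5 ≡ 1 (mod 12), i.e. 5^(-1) ≡ 5 (mod 12).
Check: 5 × 5 = 25 ≡ 1 (mod 12)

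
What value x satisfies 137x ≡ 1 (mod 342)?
5

gcd(137, 342) = 1, so the inverse exists.
Extended Euclidean algorithm on (342, 137):
342 = 2 × 137 + 68  ⟹  68 = (1)·342 + (-2)·137
137 = 2 × 68 + 1  ⟹  1 = (-2)·342 + (5)·137
So (5)·137 ≡ 1 (mod 342), i.e. 137^(-1) ≡ 5 (mod 342).
Check: 137 × 5 = 685 ≡ 1 (mod 342)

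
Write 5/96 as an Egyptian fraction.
1/20 + 1/480

Greedy algorithm:
5/96: ceiling(96/5) = 20, use 1/20
1/480: ceiling(480/1) = 480, use 1/480
Result: 5/96 = 1/20 + 1/480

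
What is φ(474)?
156

474 = 2 × 3 × 79
φ(n) = n × ∏(1 - 1/p) for each prime p dividing n
φ(474) = 474 × (1 - 1/2) × (1 - 1/3) × (1 - 1/79) = 156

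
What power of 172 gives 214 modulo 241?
54

Baby-step giant-step with step n = ⌈√241⌉ = 16.
Baby steps 172^j mod 241 (j:value) for j=0..15: 0:1, 1:172, 2:182, 3:215, 4:107, 5:88, 6:194, 7:110, 8:122, 9:17, 10:32, 11:202, 12:40, 13:132, 14:50, 15:165.
Giant-step multiplier: 172^(-16) ≡ 172^(240-16) = 172^224 ≡ 54 (mod 241).
Giant steps γ_i = 214·54^i mod 241: γ_0=214, γ_1=229, γ_2=75, γ_3=194 (in table at j=6).
x = i·n + j = 3·16 + 6 = 54.
Check: 172^54 ≡ 214 (mod 241).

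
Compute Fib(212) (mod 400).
269

Matrix identity: Q^n = [[F_(n+1), F_n], [F_n, F_(n-1)]] with Q = [[1,1],[1,0]].
n = 212 = 11010100₂. Square-and-multiply, entries mod 400:
Q^1 = [[1,1],[1,0]]
Q^3 = (Q^1)²·Q = [[3,2],[2,1]]
Q^6 = (Q^3)² = [[13,8],[8,5]]
Q^13 = (Q^6)²·Q = [[377,233],[233,144]]
Q^26 = (Q^13)² = [[18,193],[193,225]]
Q^53 = (Q^26)²·Q = [[72,373],[373,99]]
Q^106 = (Q^53)² = [[313,183],[183,130]]
Q^212 = (Q^106)² = [[258,269],[269,389]]
F_212 mod 400 = Q^212[0][1] = 269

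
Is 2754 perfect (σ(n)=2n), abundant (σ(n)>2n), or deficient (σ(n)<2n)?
abundant

Proper divisors of 2754: sum = 1 + 2 + 3 + 6 + 9 + 17 + 18 + 27 + ... + 306 + 459 + 918 + 1377 (19 divisors) = 3780
Since 3780 > 2754, 2754 is abundant.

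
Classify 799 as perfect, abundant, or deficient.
deficient

Proper divisors of 799: sum = 1 + 17 + 47 = 65
Since 65 < 799, 799 is deficient.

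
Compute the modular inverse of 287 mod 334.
135

gcd(287, 334) = 1, so the inverse exists.
Extended Euclidean algorithm on (334, 287):
334 = 1 × 287 + 47  ⟹  47 = (1)·334 + (-1)·287
287 = 6 × 47 + 5  ⟹  5 = (-6)·334 + (7)·287
47 = 9 × 5 + 2  ⟹  2 = (55)·334 + (-64)·287
5 = 2 × 2 + 1  ⟹  1 = (-116)·334 + (135)·287
So (135)·287 ≡ 1 (mod 334), i.e. 287^(-1) ≡ 135 (mod 334).
Check: 287 × 135 = 38745 ≡ 1 (mod 334)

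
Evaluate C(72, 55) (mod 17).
4

Using Lucas' theorem:
Write n=72 and k=55 in base 17:
n in base 17: [4, 4]
k in base 17: [3, 4]
C(72,55) mod 17 = ∏ C(n_i, k_i) mod 17
Digit binomials (mod 17): C(4,3) = 4; C(4,4) = 1
Product: 4 × 1 = 4 ≡ 4 (mod 17)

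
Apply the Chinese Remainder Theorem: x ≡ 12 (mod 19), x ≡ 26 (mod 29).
316

Using Chinese Remainder Theorem:
M = 19 × 29 = 551
M1 = 29, M2 = 19
y1 = 29^(-1) mod 19 = 2
y2 = 19^(-1) mod 29 = 26
x = (12×29×2 + 26×19×26) mod 551 = 316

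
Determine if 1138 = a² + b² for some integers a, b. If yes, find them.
7² + 33² (a=7, b=33)

Factorization: 1138 = 2 × 569
By Fermat: n is sum of two squares iff every prime p ≡ 3 (mod 4) appears to even power.
All primes ≡ 3 (mod 4) appear to even power.
Search a = 0, 1, 2, … for 1138 - a² a perfect square: first hit at a = 7: 1138 - 49 = 1089 = 33².
1138 = 7² + 33² = 49 + 1089 ✓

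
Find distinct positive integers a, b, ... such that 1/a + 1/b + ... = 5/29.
1/6 + 1/174

Greedy algorithm:
5/29: ceiling(29/5) = 6, use 1/6
1/174: ceiling(174/1) = 174, use 1/174
Result: 5/29 = 1/6 + 1/174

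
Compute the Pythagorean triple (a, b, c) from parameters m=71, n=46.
(2925, 6532, 7157)

Euclid's formula: a = m² - n², b = 2mn, c = m² + n²
m = 71, n = 46
a = 71² - 46² = 5041 - 2116 = 2925
b = 2 × 71 × 46 = 6532
c = 71² + 46² = 5041 + 2116 = 7157
Verification: 2925² + 6532² = 8555625 + 42667024 = 51222649 = 7157² ✓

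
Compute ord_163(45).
162

163 is prime, so ord(45) divides φ(163) = 162.
Divisors of 162: 1, 2, 3, 6, 9, 18, 27, 54, 81, 162.
Repeated squaring: 45^1 ≡ 45, 45^2 ≡ 69, 45^4 ≡ 34, 45^8 ≡ 15, 45^16 ≡ 62, 45^32 ≡ 95, 45^64 ≡ 60, 45^128 ≡ 14 (mod 163).
Test 45^d mod 163 for each divisor d in increasing order:
45^1 ≡ 45
45^2 ≡ 69
45^3 = 45^2·45^1 ≡ 8
45^6 = 45^4·45^2 ≡ 64
45^9 = 45^8·45^1 ≡ 23
45^18 = 45^16·45^2 ≡ 40
45^27 = 45^16·45^8·45^2·45^1 ≡ 105
45^54 = 45^32·45^16·45^4·45^2 ≡ 104
45^81 = 45^64·45^16·45^1 ≡ 162
45^162 = 45^128·45^32·45^2 ≡ 1  ← first divisor giving 1
The order is 162.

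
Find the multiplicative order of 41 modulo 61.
10

61 is prime, so ord(41) divides φ(61) = 60.
Divisors of 60: 1, 2, 3, 4, 5, 6, 10, 12, 15, 20, 30, 60.
Repeated squaring: 41^1 ≡ 41, 41^2 ≡ 34, 41^4 ≡ 58, 41^8 ≡ 9, 41^16 ≡ 20, 41^32 ≡ 34 (mod 61).
Test 41^d mod 61 for each divisor d in increasing order:
41^1 ≡ 41
41^2 ≡ 34
41^3 = 41^2·41^1 ≡ 52
41^4 ≡ 58
41^5 = 41^4·41^1 ≡ 60
41^6 = 41^4·41^2 ≡ 20
41^10 = 41^8·41^2 ≡ 1  ← first divisor giving 1
The order is 10.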